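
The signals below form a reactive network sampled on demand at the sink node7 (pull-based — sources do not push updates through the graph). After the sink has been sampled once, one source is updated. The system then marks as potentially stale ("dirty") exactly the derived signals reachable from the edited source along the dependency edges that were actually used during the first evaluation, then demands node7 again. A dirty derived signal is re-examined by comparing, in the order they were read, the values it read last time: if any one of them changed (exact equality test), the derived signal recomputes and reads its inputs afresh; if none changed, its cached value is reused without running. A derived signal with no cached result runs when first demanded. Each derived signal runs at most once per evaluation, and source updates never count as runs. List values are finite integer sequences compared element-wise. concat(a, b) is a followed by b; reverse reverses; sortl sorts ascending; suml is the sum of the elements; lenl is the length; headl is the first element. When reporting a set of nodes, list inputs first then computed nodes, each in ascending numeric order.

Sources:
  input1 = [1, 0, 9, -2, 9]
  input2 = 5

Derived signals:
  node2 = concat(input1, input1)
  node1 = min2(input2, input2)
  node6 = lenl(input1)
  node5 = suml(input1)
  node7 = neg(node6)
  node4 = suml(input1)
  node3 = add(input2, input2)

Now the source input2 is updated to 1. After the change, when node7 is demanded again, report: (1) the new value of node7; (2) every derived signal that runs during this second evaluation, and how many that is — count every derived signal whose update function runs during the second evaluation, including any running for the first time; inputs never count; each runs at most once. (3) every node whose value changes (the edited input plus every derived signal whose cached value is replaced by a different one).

node7 now evaluates to -5.
Run set: none (0 run).
Changed values: input2.
The important point: nothing the output needs ever reads input2, so the edit is invisible to it.

Initial pass — values computed on the first demand:
  node6 = lenl([1, 0, 9, -2, 9]) = 5
  node7 = neg(5) = -5

Second demand — change propagation:
  no demanded computation ever read input2, so the edit dirties nothing and nothing runs.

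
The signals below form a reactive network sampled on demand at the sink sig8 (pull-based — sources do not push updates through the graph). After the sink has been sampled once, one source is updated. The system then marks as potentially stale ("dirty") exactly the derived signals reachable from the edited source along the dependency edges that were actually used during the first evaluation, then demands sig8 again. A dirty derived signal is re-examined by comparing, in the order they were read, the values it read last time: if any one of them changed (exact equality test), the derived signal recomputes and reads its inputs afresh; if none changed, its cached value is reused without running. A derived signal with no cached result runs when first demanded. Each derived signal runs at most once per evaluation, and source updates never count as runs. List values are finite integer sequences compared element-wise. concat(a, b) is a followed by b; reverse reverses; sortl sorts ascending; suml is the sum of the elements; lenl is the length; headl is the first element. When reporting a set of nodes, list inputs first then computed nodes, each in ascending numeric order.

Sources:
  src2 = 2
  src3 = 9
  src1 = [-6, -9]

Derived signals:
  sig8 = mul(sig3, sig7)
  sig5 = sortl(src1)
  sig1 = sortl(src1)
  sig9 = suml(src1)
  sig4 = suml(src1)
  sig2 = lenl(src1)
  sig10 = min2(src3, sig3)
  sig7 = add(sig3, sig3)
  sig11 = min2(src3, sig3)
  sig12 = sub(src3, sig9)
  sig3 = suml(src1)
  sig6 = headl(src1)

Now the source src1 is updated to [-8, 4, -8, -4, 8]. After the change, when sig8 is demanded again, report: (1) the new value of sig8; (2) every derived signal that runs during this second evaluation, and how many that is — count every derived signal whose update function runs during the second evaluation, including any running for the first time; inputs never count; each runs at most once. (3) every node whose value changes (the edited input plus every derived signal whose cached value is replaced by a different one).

Initial pass — values computed on the first demand:
  sig3 = suml([-6, -9]) = -15
  sig7 = add(-15, -15) = -30
  sig8 = mul(-15, -30) = 450

Second demand — change propagation:
  sig3: re-runs because src1 [-6, -9]->[-8, 4, -8, -4, 8]; new result -8.
  sig7: re-runs because sig3 -15->-8; sig3 -15->-8; new result -16.
  sig8: re-runs because sig3 -15->-8; sig7 -30->-16; new result 128.

sig8 now evaluates to 128.
Run set: sig3, sig7, sig8 (3 run).
Changed values: src1, sig3, sig7, sig8.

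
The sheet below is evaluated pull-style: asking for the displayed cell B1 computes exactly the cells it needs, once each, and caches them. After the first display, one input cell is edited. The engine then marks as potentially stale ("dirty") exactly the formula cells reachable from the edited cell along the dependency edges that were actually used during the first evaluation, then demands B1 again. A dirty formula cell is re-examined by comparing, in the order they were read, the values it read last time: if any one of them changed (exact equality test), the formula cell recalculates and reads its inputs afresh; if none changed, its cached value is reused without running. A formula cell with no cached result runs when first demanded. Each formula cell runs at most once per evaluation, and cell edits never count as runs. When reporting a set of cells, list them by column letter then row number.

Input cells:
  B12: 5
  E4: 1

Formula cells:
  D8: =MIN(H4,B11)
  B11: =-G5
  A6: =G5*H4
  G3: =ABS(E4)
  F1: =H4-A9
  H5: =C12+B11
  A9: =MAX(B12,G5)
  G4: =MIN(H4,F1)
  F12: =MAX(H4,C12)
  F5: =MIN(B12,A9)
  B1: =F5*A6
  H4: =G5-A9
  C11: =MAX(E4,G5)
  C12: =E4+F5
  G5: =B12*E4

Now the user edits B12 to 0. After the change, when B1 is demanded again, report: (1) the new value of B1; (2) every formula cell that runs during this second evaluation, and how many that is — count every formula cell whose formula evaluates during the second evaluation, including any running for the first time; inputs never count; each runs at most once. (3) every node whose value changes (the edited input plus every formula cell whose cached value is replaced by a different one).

Demanding B1 again yields 0.
6 formula cells run: A6, A9, B1, F5, G5, H4.
The nodes whose values change: A9, B12, F5, G5.

First demand of the output computes:
  G5 = 5 * 1 = 5
  A9 = MAX(5, 5) = 5
  F5 = MIN(5, 5) = 5
  H4 = 5 - 5 = 0
  A6 = 5 * 0 = 0
  B1 = 5 * 0 = 0

After the edit, cleaning proceeds:
  G5: a read changed (B12 5->0) — executes, giving 0.
  A9: a read changed (B12 5->0; G5 5->0) — executes, giving 0.
  F5: a read changed (B12 5->0; A9 5->0) — executes, giving 0.
  H4: a read changed (G5 5->0; A9 5->0) — executes, giving 0 — identical to its old value.
  A6: a read changed (G5 5->0) — executes, giving 0 — identical to its old value.
  B1: a read changed (F5 5->0) — executes, giving 0 — identical to its old value.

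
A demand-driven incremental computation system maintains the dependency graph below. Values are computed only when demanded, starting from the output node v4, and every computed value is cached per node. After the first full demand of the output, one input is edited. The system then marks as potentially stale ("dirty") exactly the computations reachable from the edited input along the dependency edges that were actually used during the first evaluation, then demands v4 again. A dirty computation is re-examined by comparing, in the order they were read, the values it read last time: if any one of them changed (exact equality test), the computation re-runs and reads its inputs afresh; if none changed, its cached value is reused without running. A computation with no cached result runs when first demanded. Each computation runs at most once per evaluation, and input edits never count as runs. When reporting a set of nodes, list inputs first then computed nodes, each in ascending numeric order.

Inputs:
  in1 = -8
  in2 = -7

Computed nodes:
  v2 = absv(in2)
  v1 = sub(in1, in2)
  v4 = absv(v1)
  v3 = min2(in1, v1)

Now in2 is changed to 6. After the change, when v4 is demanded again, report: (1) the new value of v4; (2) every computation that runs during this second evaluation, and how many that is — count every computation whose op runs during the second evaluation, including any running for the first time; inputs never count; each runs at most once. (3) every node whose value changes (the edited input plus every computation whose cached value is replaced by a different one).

New value of v4: 14.
Computations that run: v1, v4 — 2 in total.
Values that change: in2, v1, v4.

First evaluation (everything demanded from the output):
  v1 = sub(-8, -7) = -1
  v4 = absv(-1) = 1

Propagation after the edit:
  v1: runs — in2 -7->6; result -14.
  v4: runs — v1 -1->-14; result 14.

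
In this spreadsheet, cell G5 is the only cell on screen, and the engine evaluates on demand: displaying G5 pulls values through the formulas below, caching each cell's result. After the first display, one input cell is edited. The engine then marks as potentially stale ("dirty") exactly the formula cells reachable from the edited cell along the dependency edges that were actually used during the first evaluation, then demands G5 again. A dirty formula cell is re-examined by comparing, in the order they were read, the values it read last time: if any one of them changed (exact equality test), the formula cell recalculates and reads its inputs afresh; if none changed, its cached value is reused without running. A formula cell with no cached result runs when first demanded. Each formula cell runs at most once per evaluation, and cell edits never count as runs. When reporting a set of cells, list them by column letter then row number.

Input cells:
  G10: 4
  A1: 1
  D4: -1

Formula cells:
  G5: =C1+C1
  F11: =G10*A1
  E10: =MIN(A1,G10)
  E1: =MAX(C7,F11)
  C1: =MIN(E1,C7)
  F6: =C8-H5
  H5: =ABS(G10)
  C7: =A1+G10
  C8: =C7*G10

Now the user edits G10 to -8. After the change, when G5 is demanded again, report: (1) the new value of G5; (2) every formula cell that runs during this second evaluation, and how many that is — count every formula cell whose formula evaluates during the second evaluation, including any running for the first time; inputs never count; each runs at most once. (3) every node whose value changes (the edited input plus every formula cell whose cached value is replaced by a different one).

G5 now evaluates to -14.
Run set: C1, C7, E1, F11, G5 (5 run).
Changed values: C1, C7, E1, F11, G5, G10.

Initial pass — values computed on the first demand:
  C7 = 1 + 4 = 5
  F11 = 4 * 1 = 4
  E1 = MAX(5, 4) = 5
  C1 = MIN(5, 5) = 5
  G5 = 5 + 5 = 10

Second demand — change propagation:
  C7: re-runs because G10 4->-8; new result -7.
  F11: re-runs because G10 4->-8; new result -8.
  E1: re-runs because C7 5->-7; F11 4->-8; new result -7.
  C1: re-runs because E1 5->-7; C7 5->-7; new result -7.
  G5: re-runs because C1 5->-7; C1 5->-7; new result -14.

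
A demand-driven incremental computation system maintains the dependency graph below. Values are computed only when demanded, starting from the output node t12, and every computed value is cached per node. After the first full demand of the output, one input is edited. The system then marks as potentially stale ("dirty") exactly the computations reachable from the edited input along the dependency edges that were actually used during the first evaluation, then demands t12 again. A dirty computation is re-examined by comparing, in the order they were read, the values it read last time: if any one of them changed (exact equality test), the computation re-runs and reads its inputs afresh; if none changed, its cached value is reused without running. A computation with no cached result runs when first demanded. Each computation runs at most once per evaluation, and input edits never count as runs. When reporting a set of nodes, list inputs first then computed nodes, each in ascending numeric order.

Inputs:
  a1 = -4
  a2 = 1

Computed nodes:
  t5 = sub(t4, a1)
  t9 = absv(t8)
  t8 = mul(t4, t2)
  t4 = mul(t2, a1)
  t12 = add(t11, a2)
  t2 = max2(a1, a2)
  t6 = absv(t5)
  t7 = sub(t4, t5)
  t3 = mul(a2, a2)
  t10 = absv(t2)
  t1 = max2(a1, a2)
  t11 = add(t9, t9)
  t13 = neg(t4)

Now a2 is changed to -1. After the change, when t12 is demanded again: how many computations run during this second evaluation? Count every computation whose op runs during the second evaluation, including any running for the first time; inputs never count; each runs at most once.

Computations that run: t2, t4, t8, t12 — 4 in total.
Key observation: the cutoff stops propagation at t9 — its inputs' values are unchanged, so it reuses its cache.

First evaluation (everything demanded from the output):
  t2 = max2(-4, 1) = 1
  t4 = mul(1, -4) = -4
  t8 = mul(-4, 1) = -4
  t9 = absv(-4) = 4
  t11 = add(4, 4) = 8
  t12 = add(8, 1) = 9

Propagation after the edit:
  t2: runs — a2 1->-1; result -1.
  t4: runs — t2 1->-1; result 4.
  t8: runs — t4 -4->4; t2 1->-1; result -4 (same value as before).
  t9: checked — values it read are unchanged (t8 unchanged); reused cached 4 without running.
  t11: checked — values it read are unchanged (t9 unchanged, t9 unchanged); reused cached 8 without running.
  t12: runs — a2 1->-1; result 7.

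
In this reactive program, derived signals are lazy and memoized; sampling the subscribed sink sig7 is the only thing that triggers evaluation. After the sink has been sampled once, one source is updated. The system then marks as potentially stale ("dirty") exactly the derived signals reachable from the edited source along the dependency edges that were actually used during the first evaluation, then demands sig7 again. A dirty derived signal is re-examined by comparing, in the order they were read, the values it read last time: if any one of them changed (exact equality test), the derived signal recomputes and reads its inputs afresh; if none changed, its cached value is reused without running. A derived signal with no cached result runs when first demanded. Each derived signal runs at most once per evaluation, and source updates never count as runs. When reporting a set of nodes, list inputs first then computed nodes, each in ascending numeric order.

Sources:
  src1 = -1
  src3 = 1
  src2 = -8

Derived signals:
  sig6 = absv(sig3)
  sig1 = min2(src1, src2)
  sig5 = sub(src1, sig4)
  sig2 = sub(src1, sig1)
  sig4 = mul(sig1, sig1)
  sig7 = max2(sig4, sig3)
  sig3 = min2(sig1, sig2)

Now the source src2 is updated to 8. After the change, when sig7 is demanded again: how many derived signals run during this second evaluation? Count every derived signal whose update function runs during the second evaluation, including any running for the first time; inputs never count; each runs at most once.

5 derived signals run: sig1, sig2, sig3, sig4, sig7.

First demand of the output computes:
  sig1 = min2(-1, -8) = -8
  sig2 = sub(-1, -8) = 7
  sig3 = min2(-8, 7) = -8
  sig4 = mul(-8, -8) = 64
  sig7 = max2(64, -8) = 64

After the edit, cleaning proceeds:
  sig1: a read changed (src2 -8->8) — executes, giving -1.
  sig2: a read changed (sig1 -8->-1) — executes, giving 0.
  sig3: a read changed (sig1 -8->-1; sig2 7->0) — executes, giving -1.
  sig4: a read changed (sig1 -8->-1; sig1 -8->-1) — executes, giving 1.
  sig7: a read changed (sig4 64->1; sig3 -8->-1) — executes, giving 1.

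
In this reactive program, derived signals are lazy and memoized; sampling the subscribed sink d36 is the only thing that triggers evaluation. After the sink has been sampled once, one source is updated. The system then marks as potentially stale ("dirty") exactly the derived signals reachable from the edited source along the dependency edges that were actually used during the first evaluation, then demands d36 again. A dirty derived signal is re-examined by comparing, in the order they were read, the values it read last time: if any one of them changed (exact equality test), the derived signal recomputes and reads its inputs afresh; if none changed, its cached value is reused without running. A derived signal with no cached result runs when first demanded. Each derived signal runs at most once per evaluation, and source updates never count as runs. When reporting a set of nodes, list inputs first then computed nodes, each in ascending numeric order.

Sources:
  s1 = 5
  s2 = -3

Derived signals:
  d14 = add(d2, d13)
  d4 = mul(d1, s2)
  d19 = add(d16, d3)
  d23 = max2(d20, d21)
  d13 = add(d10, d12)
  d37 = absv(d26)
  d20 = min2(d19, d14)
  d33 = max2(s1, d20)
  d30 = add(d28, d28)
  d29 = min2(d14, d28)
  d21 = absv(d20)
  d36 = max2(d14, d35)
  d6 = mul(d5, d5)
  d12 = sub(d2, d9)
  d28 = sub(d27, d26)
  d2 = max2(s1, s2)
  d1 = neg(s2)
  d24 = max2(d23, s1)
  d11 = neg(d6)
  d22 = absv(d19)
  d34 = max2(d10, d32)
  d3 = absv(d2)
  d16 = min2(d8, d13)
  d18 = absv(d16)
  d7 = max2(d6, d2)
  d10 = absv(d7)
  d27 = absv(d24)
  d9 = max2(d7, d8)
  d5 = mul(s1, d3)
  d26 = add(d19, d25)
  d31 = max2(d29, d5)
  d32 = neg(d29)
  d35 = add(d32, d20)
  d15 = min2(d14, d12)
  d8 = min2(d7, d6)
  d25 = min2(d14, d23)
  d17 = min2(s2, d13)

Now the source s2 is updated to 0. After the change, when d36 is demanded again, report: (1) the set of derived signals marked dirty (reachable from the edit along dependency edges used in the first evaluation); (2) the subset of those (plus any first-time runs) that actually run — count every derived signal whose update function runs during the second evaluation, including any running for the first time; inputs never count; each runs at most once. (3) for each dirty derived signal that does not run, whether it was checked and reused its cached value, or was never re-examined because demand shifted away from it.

First demand of the output computes:
  d2 = max2(5, -3) = 5
  d3 = absv(5) = 5
  d5 = mul(5, 5) = 25
  d6 = mul(25, 25) = 625
  d7 = max2(625, 5) = 625
  d8 = min2(625, 625) = 625
  d9 = max2(625, 625) = 625
  d10 = absv(625) = 625
  d12 = sub(5, 625) = -620
  d13 = add(625, -620) = 5
  d14 = add(5, 5) = 10
  d16 = min2(625, 5) = 5
  d19 = add(5, 5) = 10
  d20 = min2(10, 10) = 10
  d21 = absv(10) = 10
  d23 = max2(10, 10) = 10
  d24 = max2(10, 5) = 10
  d25 = min2(10, 10) = 10
  d26 = add(10, 10) = 20
  d27 = absv(10) = 10
  d28 = sub(10, 20) = -10
  d29 = min2(10, -10) = -10
  d32 = neg(-10) = 10
  d35 = add(10, 10) = 20
  d36 = max2(10, 20) = 20

After the edit, cleaning proceeds:
  d2: a read changed (s2 -3->0) — executes, giving 5 — identical to its old value.
  d3: dirty, but its reads are unchanged (d2 unchanged); cached 5 stands.
  d5: dirty, but its reads are unchanged (s1 unchanged, d3 unchanged); cached 25 stands.
  d6: dirty, but its reads are unchanged (d5 unchanged, d5 unchanged); cached 625 stands.
  d7: dirty, but its reads are unchanged (d6 unchanged, d2 unchanged); cached 625 stands.
  d8: dirty, but its reads are unchanged (d7 unchanged, d6 unchanged); cached 625 stands.
  d9: dirty, but its reads are unchanged (d7 unchanged, d8 unchanged); cached 625 stands.
  d10: dirty, but its reads are unchanged (d7 unchanged); cached 625 stands.
  d12: dirty, but its reads are unchanged (d2 unchanged, d9 unchanged); cached -620 stands.
  d13: dirty, but its reads are unchanged (d10 unchanged, d12 unchanged); cached 5 stands.
  d14: dirty, but its reads are unchanged (d2 unchanged, d13 unchanged); cached 10 stands.
  d16: dirty, but its reads are unchanged (d8 unchanged, d13 unchanged); cached 5 stands.
  d19: dirty, but its reads are unchanged (d16 unchanged, d3 unchanged); cached 10 stands.
  d20: dirty, but its reads are unchanged (d19 unchanged, d14 unchanged); cached 10 stands.
  d21: dirty, but its reads are unchanged (d20 unchanged); cached 10 stands.
  d23: dirty, but its reads are unchanged (d20 unchanged, d21 unchanged); cached 10 stands.
  d24: dirty, but its reads are unchanged (d23 unchanged, s1 unchanged); cached 10 stands.
  d25: dirty, but its reads are unchanged (d14 unchanged, d23 unchanged); cached 10 stands.
  d26: dirty, but its reads are unchanged (d19 unchanged, d25 unchanged); cached 20 stands.
  d27: dirty, but its reads are unchanged (d24 unchanged); cached 10 stands.
  d28: dirty, but its reads are unchanged (d27 unchanged, d26 unchanged); cached -10 stands.
  d29: dirty, but its reads are unchanged (d14 unchanged, d28 unchanged); cached -10 stands.
  d32: dirty, but its reads are unchanged (d29 unchanged); cached 10 stands.
  d35: dirty, but its reads are unchanged (d32 unchanged, d20 unchanged); cached 20 stands.
  d36: dirty, but its reads are unchanged (d14 unchanged, d35 unchanged); cached 20 stands.

Note the absorption at d2: it re-runs yet its value is the same, leaving the output's value untouched.

The edit dirties: d2, d3, d5, d6, d7, d8, d9, d10, d12, d13, d14, d16, d19, d20, d21, d23, d24, d25, d26, d27, d28, d29, d32, d35, d36.
1 derived signals run: d2.
Cache hits after checking: d3, d5, d6, d7, d8, d9, d10, d12, d13, d14, d16, d19, d20, d21, d23, d24, d25, d26, d27, d28, d29, d32, d35, d36.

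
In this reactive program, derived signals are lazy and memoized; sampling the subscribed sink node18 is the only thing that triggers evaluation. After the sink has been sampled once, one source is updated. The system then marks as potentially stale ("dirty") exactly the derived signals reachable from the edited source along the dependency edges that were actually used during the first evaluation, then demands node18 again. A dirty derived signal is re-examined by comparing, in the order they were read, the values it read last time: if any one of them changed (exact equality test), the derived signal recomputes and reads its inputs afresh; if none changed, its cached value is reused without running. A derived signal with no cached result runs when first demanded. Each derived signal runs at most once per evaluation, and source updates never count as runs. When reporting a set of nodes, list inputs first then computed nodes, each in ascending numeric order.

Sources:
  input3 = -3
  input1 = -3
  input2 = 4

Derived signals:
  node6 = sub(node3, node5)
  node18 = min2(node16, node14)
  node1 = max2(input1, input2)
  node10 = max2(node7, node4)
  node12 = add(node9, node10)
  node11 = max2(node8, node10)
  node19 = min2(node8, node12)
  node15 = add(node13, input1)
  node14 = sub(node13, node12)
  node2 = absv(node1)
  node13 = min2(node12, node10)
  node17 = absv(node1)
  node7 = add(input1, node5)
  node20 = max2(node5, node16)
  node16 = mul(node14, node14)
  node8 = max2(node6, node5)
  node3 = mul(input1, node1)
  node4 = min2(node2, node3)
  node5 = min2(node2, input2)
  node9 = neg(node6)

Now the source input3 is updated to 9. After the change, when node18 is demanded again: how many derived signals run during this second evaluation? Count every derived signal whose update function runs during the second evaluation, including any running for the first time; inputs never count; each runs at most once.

0 derived signals run: none.
Note the shortcut — nothing in the graph depends on input3 at all, so no recomputation happens.

First demand of the output computes:
  node1 = max2(-3, 4) = 4
  node2 = absv(4) = 4
  node3 = mul(-3, 4) = -12
  node4 = min2(4, -12) = -12
  node5 = min2(4, 4) = 4
  node6 = sub(-12, 4) = -16
  node7 = add(-3, 4) = 1
  node9 = neg(-16) = 16
  node10 = max2(1, -12) = 1
  node12 = add(16, 1) = 17
  node13 = min2(17, 1) = 1
  node14 = sub(1, 17) = -16
  node16 = mul(-16, -16) = 256
  node18 = min2(256, -16) = -16

After the edit, cleaning proceeds:
  no node depends on input3 at all; the second demand re-runs nothing.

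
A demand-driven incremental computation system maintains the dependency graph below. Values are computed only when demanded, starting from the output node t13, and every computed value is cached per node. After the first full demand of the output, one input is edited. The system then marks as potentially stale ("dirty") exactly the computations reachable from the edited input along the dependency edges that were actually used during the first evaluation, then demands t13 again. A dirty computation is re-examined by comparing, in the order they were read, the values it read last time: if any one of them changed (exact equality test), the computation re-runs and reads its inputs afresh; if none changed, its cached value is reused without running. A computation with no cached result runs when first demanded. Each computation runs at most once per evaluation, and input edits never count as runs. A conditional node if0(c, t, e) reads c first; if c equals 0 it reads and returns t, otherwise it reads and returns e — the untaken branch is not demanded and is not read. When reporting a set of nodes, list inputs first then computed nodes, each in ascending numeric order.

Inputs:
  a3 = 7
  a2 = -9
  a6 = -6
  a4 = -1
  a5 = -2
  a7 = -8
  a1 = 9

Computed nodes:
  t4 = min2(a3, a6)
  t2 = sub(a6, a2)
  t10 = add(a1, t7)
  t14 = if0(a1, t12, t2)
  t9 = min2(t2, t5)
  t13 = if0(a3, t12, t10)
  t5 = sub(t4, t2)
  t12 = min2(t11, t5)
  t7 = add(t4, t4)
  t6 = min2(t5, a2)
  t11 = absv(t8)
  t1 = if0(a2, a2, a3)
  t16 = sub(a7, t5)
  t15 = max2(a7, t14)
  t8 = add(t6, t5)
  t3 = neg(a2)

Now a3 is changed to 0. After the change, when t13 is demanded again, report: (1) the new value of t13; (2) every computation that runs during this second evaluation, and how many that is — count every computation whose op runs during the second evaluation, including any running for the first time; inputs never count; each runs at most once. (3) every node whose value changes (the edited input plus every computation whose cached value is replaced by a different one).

New value of t13: -9.
Computations that run: t2, t4, t5, t6, t8, t11, t12, t13 — 8 in total.
Values that change: a3, t13.
Key observation: a condition flipped, so demand moved to the other branch — t7, t10 are never re-examined.

First evaluation (everything demanded from the output):
  t4 = min2(7, -6) = -6
  t7 = add(-6, -6) = -12
  t10 = add(9, -12) = -3
  t13 = if0(a3=7 -> else branch t10) = -3

Propagation after the edit:
  t2: demanded for the first time — runs, produces 3.
  t4: runs — a3 7->0; result -6 (same value as before).
  t5: demanded for the first time — runs, produces -9.
  t6: demanded for the first time — runs, produces -9.
  t7: marked dirty but never re-examined — demand shifted away from it.
  t8: demanded for the first time — runs, produces -18.
  t10: marked dirty but never re-examined — demand shifted away from it.
  t11: demanded for the first time — runs, produces 18.
  t12: demanded for the first time — runs, produces -9.
  t13: runs — a3 7->0; result -9.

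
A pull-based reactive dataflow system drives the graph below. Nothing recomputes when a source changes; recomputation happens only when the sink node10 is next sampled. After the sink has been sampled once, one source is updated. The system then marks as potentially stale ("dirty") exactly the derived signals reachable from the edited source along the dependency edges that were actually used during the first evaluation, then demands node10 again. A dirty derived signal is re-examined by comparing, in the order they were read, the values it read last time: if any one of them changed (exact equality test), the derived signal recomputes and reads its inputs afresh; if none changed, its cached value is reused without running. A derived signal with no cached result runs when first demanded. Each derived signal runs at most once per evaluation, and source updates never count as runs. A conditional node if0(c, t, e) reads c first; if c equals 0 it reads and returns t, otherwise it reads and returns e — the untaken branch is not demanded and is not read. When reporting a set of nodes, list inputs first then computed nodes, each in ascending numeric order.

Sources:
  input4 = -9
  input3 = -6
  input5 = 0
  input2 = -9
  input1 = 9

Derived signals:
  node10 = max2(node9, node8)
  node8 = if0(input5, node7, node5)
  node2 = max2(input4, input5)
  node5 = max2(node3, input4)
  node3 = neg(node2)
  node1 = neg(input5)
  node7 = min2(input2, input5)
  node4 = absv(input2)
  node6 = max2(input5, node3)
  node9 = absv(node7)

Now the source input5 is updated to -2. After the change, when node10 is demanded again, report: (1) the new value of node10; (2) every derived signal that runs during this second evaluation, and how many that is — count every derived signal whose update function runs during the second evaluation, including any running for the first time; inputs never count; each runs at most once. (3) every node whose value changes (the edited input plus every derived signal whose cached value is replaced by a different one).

New value of node10: 9.
Derived signals that run: node2, node3, node5, node7, node8, node10 — 6 in total.
Values that change: input5, node8.
Key observation: a condition flipped, so demand reaches new nodes — node2, node3, node5 run for the first time.

First evaluation (everything demanded from the output):
  node7 = min2(-9, 0) = -9
  node8 = if0(input5=0 -> then branch node7) = -9
  node9 = absv(-9) = 9
  node10 = max2(9, -9) = 9

Propagation after the edit:
  node2: demanded for the first time — runs, produces -2.
  node3: demanded for the first time — runs, produces 2.
  node5: demanded for the first time — runs, produces 2.
  node7: runs — input5 0->-2; result -9 (same value as before).
  node8: runs — input5 0->-2; result 2.
  node9: checked — values it read are unchanged (node7 unchanged); reused cached 9 without running.
  node10: runs — node8 -9->2; result 9 (same value as before).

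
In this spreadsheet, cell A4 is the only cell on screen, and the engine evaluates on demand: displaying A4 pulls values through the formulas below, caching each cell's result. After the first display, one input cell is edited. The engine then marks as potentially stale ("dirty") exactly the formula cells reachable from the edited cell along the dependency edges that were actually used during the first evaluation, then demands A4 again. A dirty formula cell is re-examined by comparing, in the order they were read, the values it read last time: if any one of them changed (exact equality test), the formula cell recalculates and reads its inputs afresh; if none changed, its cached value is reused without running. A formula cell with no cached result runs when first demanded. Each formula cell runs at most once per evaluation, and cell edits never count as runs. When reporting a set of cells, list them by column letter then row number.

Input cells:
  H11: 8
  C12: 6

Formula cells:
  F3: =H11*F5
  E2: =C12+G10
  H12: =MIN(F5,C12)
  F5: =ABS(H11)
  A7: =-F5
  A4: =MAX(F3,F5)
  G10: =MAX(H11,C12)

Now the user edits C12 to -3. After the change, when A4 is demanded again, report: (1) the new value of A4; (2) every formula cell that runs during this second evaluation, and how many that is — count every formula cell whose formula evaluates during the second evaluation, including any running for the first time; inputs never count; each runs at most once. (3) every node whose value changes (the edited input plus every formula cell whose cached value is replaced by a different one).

Initial pass — values computed on the first demand:
  F5 = ABS(8) = 8
  F3 = 8 * 8 = 64
  A4 = MAX(64, 8) = 64

Second demand — change propagation:
  no demanded computation ever read C12, so the edit dirties nothing and nothing runs.

The important point: nothing the output needs ever reads C12, so the edit is invisible to it.

A4 now evaluates to 64.
Run set: none (0 run).
Changed values: C12.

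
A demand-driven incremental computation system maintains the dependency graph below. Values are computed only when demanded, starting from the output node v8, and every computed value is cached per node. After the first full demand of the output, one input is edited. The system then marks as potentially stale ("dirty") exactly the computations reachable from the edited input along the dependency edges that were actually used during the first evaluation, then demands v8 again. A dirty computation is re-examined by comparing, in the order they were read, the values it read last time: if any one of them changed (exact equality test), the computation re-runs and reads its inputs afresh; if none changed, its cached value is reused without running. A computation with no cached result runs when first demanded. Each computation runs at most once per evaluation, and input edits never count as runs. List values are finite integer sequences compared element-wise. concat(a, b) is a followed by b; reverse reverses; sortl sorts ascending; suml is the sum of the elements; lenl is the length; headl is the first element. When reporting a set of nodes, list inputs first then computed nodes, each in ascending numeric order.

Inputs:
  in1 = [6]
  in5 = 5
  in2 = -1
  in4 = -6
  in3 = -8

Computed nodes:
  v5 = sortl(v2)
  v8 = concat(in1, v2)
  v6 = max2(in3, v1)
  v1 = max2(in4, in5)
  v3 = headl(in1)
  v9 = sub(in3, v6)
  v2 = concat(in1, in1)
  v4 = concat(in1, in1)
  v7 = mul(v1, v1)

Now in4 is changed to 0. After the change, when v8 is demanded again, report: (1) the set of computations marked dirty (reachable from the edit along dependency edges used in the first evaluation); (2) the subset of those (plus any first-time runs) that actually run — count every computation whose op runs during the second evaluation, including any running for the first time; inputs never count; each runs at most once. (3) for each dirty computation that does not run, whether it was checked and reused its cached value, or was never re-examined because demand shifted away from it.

Marked dirty: none.
Computations that run: none — 0 in total.
Every dirty computation ran.
Key observation: in4 is never demanded by the output, so the edit triggers no recomputation at all.

First evaluation (everything demanded from the output):
  v2 = concat([6], [6]) = [6, 6]
  v8 = concat([6], [6, 6]) = [6, 6, 6]

Propagation after the edit:
  in4 feeds no computation that the output demands — nothing is marked dirty and nothing runs.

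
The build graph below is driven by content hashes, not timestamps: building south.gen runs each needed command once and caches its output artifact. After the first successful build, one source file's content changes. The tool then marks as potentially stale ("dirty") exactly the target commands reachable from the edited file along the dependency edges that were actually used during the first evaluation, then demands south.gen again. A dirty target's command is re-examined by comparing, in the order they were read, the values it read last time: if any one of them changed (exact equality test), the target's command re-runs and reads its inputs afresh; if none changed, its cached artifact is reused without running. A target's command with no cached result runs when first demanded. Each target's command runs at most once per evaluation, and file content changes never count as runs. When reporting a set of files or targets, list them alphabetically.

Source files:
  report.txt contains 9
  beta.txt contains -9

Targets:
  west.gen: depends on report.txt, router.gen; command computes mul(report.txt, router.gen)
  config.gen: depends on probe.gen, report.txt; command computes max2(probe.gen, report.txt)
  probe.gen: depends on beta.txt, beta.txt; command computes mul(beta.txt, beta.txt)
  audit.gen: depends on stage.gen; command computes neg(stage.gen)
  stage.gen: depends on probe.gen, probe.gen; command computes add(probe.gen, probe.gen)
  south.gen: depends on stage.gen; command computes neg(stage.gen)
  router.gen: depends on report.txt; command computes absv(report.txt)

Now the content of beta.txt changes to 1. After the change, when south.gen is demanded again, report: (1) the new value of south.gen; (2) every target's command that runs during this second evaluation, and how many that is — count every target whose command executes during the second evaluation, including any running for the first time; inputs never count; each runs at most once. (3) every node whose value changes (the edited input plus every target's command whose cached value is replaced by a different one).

south.gen now evaluates to -2.
Run set: probe.gen, south.gen, stage.gen (3 run).
Changed values: beta.txt, probe.gen, south.gen, stage.gen.

Initial pass — values computed on the first demand:
  probe.gen = mul(-9, -9) = 81
  stage.gen = add(81, 81) = 162
  south.gen = neg(162) = -162

Second demand — change propagation:
  probe.gen: re-runs because beta.txt -9->1; beta.txt -9->1; new result 1.
  stage.gen: re-runs because probe.gen 81->1; probe.gen 81->1; new result 2.
  south.gen: re-runs because stage.gen 162->2; new result -2.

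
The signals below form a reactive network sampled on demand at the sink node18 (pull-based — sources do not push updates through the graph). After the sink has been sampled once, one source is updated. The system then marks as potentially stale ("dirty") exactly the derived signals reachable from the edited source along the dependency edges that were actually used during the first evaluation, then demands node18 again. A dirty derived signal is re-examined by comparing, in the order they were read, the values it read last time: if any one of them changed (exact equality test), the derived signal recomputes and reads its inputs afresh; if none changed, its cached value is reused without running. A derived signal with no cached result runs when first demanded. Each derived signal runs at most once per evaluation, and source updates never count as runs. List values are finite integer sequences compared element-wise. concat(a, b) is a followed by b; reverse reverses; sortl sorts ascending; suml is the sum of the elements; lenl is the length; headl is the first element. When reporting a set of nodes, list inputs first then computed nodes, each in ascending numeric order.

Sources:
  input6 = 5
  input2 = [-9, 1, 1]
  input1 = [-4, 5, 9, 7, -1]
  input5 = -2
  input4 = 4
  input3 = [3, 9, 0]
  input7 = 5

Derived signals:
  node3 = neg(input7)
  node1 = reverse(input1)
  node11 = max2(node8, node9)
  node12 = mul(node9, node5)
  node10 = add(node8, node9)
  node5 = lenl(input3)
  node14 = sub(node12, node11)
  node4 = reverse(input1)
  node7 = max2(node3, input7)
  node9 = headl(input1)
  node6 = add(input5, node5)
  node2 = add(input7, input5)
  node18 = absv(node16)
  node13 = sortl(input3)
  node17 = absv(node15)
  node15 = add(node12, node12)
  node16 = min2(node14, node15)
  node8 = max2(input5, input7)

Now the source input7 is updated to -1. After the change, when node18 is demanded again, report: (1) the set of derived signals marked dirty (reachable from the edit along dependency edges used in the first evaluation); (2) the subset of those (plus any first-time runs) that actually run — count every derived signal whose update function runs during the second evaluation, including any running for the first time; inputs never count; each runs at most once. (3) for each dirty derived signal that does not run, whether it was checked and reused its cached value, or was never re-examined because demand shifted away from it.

Dirty set: node8, node11, node14, node16, node18.
Run set: node8, node11, node14, node16 (4 run).
Re-examined without running (cache reused): node18.
The important point: node16 recomputes to an identical value, and the output ends up unchanged.

Initial pass — values computed on the first demand:
  node5 = lenl([3, 9, 0]) = 3
  node8 = max2(-2, 5) = 5
  node9 = headl([-4, 5, 9, 7, -1]) = -4
  node11 = max2(5, -4) = 5
  node12 = mul(-4, 3) = -12
  node14 = sub(-12, 5) = -17
  node15 = add(-12, -12) = -24
  node16 = min2(-17, -24) = -24
  node18 = absv(-24) = 24

Second demand — change propagation:
  node8: re-runs because input7 5->-1; new result -1.
  node11: re-runs because node8 5->-1; new result -1.
  node14: re-runs because node11 5->-1; new result -11.
  node16: re-runs because node14 -17->-11; new result -24 (unchanged).
  node18: re-examined; everything it read last time is the same (node16 unchanged) — cache 24 kept, no run.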